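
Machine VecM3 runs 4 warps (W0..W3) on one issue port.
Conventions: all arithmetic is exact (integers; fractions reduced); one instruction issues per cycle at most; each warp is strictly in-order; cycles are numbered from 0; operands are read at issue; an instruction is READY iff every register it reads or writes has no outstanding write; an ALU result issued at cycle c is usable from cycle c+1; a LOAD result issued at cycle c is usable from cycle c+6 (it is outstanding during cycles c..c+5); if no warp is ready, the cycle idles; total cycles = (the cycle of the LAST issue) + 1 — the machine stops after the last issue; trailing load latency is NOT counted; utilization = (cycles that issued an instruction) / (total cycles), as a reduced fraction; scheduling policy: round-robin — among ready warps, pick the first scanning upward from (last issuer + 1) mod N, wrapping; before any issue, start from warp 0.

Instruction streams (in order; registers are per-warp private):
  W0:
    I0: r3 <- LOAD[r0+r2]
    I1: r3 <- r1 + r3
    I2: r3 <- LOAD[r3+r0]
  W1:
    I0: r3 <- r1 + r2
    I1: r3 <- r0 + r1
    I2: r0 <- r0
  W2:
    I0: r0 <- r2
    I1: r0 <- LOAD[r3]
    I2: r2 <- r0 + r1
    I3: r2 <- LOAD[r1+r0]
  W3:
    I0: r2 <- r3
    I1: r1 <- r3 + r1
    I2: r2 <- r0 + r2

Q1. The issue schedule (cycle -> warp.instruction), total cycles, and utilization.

cycle 0: W0.I0
cycle 1: W1.I0
cycle 2: W2.I0
cycle 3: W3.I0
cycle 4: W1.I1
cycle 5: W2.I1
cycle 6: W3.I1
cycle 7: W0.I1
cycle 8: W1.I2
cycle 9: W3.I2
cycle 10: W0.I2
cycle 11: W2.I2
cycle 12: W2.I3

Answer: 13 cycles, utilization 1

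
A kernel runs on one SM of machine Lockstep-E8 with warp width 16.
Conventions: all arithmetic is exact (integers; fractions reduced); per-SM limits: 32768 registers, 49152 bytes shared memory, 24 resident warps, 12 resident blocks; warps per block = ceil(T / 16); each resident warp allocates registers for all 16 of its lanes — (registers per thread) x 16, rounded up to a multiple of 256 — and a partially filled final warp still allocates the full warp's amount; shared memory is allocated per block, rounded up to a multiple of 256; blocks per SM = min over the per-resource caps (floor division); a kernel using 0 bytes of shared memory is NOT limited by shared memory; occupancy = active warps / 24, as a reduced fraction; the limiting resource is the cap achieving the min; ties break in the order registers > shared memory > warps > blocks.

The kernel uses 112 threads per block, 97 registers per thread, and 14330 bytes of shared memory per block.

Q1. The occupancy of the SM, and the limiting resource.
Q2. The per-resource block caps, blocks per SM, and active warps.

Answer: occupancy 7/12, limited by registers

registers: 2 blocks
shared memory: 3 blocks
warps: 3 blocks
blocks: 12 blocks

Answer: 2 blocks, 14 active warps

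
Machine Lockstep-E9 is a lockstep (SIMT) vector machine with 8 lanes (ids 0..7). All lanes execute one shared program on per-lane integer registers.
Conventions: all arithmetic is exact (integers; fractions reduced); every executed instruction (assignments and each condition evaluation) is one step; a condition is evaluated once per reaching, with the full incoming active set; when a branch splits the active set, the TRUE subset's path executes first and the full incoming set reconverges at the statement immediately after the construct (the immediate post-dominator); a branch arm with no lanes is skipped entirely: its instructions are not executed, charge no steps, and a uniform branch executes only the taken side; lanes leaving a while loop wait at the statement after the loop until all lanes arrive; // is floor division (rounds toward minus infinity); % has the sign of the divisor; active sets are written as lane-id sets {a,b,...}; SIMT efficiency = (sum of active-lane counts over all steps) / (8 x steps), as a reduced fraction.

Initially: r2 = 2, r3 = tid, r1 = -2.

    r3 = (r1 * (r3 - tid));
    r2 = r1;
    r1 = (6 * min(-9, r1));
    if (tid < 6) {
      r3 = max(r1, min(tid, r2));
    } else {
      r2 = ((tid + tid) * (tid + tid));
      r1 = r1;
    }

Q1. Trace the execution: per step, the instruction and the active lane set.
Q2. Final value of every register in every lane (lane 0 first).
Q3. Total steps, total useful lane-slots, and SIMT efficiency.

step 0: r3 <- (r1 * (r3 - tid))      {0,1,2,3,4,5,6,7}
step 1: r2 <- r1                     {0,1,2,3,4,5,6,7}
step 2: r1 <- (6 * min(-9, r1))      {0,1,2,3,4,5,6,7}
step 3: eval (tid < 6)               {0,1,2,3,4,5,6,7}
step 4: r3 <- max(r1, min(tid, r2))  {0,1,2,3,4,5}
step 5: r2 <- ((tid + tid) * (tid + tid)) {6,7}
step 6: r1 <- r1                     {6,7}

Answer: 7 steps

r2: -2,-2,-2,-2,-2,-2,144,196
r3: -2,-2,-2,-2,-2,-2,0,0
r1: -54,-54,-54,-54,-54,-54,-54,-54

steps = 7; useful = 42; efficiency = 42/56 = 3/4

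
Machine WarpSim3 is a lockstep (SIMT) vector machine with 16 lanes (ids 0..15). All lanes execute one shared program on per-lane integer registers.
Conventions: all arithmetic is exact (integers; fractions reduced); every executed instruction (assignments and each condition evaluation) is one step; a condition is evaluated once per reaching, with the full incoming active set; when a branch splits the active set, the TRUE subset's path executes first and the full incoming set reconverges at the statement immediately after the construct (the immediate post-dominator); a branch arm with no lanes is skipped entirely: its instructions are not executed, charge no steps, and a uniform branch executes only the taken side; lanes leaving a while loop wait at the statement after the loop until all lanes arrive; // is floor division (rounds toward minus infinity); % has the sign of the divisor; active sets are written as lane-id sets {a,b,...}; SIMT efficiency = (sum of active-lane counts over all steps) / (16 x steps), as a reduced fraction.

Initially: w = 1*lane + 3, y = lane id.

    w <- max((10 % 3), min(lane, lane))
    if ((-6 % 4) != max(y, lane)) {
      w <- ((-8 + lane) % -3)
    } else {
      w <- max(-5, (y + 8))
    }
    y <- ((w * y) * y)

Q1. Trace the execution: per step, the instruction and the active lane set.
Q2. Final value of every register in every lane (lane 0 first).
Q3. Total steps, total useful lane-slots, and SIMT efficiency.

step 0: w <- max((10 % 3), min(lane, lane)) {0,1,2,3,4,5,6,7,8,9,10,11,12,13,14,15}
step 1: eval ((-6 % 4) != max(y, lane)) {0,1,2,3,4,5,6,7,8,9,10,11,12,13,14,15}
step 2: w <- ((-8 + lane) % -3)      {0,1,3,4,5,6,7,8,9,10,11,12,13,14,15}
step 3: w <- max(-5, (y + 8))        {2}
step 4: y <- ((w * y) * y)           {0,1,2,3,4,5,6,7,8,9,10,11,12,13,14,15}

Answer: 5 steps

w: -2,-1,10,-2,-1,0,-2,-1,0,-2,-1,0,-2,-1,0,-2
y: 0,-1,40,-18,-16,0,-72,-49,0,-162,-100,0,-288,-169,0,-450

steps = 5; useful = 64; efficiency = 64/80 = 4/5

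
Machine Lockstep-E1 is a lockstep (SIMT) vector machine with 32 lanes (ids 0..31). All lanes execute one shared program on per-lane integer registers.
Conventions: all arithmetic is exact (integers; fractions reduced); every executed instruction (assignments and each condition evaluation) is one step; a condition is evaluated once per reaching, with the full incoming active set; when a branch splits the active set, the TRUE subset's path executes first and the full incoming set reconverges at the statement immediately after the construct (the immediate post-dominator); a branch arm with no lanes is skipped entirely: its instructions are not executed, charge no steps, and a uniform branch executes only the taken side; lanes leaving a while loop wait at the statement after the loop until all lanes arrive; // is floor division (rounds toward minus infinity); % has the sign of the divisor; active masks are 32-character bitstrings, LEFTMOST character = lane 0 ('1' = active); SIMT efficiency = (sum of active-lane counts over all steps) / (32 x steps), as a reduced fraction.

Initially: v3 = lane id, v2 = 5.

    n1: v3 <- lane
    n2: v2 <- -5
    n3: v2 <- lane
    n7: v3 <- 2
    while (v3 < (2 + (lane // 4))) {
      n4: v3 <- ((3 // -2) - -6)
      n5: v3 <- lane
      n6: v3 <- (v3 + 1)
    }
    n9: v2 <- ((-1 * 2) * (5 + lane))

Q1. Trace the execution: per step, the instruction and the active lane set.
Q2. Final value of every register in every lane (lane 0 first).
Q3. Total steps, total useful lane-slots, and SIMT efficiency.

step 0: v3 <- lane                   11111111111111111111111111111111
step 1: v2 <- -5                     11111111111111111111111111111111
step 2: v2 <- lane                   11111111111111111111111111111111
step 3: v3 <- 2                      11111111111111111111111111111111
step 4: eval (v3 < (2 + (lane // 4))) 11111111111111111111111111111111
step 5: v3 <- ((3 // -2) - -6)       00001111111111111111111111111111
step 6: v3 <- lane                   00001111111111111111111111111111
step 7: v3 <- (v3 + 1)               00001111111111111111111111111111
step 8: eval (v3 < (2 + (lane // 4))) 00001111111111111111111111111111
step 9: v2 <- ((-1 * 2) * (5 + lane)) 11111111111111111111111111111111

Answer: 10 steps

v3: 2,2,2,2,5,6,7,8,9,10,11,12,13,14,15,16,17,18,19,20,21,22,23,24,25,26,27,28,29,30,31,32
v2: -10,-12,-14,-16,-18,-20,-22,-24,-26,-28,-30,-32,-34,-36,-38,-40,-42,-44,-46,-48,-50,-52,-54,-56,-58,-60,-62,-64,-66,-68,-70,-72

steps = 10; useful = 304; efficiency = 304/320 = 19/20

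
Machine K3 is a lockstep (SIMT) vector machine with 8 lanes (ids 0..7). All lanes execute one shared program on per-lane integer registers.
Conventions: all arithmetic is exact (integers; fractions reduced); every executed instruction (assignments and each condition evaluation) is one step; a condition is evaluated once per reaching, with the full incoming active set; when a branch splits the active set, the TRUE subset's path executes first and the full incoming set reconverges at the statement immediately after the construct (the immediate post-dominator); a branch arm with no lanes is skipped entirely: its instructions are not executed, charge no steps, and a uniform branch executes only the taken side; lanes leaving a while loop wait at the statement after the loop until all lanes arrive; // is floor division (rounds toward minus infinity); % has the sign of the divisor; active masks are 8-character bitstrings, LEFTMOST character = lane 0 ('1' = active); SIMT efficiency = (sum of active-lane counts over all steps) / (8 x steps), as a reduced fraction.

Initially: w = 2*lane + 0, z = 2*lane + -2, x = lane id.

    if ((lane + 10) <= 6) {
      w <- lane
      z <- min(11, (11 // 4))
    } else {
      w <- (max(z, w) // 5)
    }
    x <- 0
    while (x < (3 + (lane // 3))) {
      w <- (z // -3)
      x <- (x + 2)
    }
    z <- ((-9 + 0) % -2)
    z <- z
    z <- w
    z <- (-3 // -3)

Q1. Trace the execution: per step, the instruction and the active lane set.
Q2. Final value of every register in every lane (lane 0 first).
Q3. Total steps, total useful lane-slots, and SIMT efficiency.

step 0: eval ((lane + 10) <= 6)      11111111
step 1: w <- (max(z, w) // 5)        11111111
step 2: x <- 0                       11111111
step 3: eval (x < (3 + (lane // 3))) 11111111
step 4: w <- (z // -3)               11111111
step 5: x <- (x + 2)                 11111111
step 6: eval (x < (3 + (lane // 3))) 11111111
step 7: w <- (z // -3)               11111111
step 8: x <- (x + 2)                 11111111
step 9: eval (x < (3 + (lane // 3))) 11111111
step 10: w <- (z // -3)               00000011
step 11: x <- (x + 2)                 00000011
step 12: eval (x < (3 + (lane // 3))) 00000011
step 13: z <- ((-9 + 0) % -2)         11111111
step 14: z <- z                       11111111
step 15: z <- w                       11111111
step 16: z <- (-3 // -3)              11111111

Answer: 17 steps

w: 0,0,-1,-2,-2,-3,-4,-4
z: 1,1,1,1,1,1,1,1
x: 4,4,4,4,4,4,6,6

steps = 17; useful = 118; efficiency = 118/136 = 59/68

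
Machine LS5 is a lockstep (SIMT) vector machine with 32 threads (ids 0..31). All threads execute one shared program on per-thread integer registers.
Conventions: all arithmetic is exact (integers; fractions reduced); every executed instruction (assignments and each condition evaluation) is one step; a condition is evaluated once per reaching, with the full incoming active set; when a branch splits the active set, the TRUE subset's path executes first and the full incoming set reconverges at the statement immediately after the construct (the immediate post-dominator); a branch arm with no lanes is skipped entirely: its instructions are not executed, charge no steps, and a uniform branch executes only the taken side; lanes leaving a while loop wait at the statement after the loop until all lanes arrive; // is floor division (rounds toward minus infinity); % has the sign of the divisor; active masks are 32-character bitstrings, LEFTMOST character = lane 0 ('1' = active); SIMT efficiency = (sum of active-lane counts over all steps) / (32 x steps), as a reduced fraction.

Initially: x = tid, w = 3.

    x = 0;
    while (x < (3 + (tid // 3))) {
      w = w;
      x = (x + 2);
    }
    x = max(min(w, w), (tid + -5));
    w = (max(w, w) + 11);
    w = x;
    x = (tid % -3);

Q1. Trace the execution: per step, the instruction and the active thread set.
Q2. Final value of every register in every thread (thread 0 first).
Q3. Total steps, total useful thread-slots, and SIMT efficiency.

step 0: x <- 0                       11111111111111111111111111111111
step 1: eval (x < (3 + (tid // 3)))  11111111111111111111111111111111
step 2: w <- w                       11111111111111111111111111111111
step 3: x <- (x + 2)                 11111111111111111111111111111111
step 4: eval (x < (3 + (tid // 3)))  11111111111111111111111111111111
step 5: w <- w                       11111111111111111111111111111111
step 6: x <- (x + 2)                 11111111111111111111111111111111
step 7: eval (x < (3 + (tid // 3)))  11111111111111111111111111111111
step 8: w <- w                       00000011111111111111111111111111
step 9: x <- (x + 2)                 00000011111111111111111111111111
step 10: eval (x < (3 + (tid // 3)))  00000011111111111111111111111111
step 11: w <- w                       00000000000011111111111111111111
step 12: x <- (x + 2)                 00000000000011111111111111111111
step 13: eval (x < (3 + (tid // 3)))  00000000000011111111111111111111
step 14: w <- w                       00000000000000000011111111111111
step 15: x <- (x + 2)                 00000000000000000011111111111111
step 16: eval (x < (3 + (tid // 3)))  00000000000000000011111111111111
step 17: w <- w                       00000000000000000000000011111111
step 18: x <- (x + 2)                 00000000000000000000000011111111
step 19: eval (x < (3 + (tid // 3)))  00000000000000000000000011111111
step 20: w <- w                       00000000000000000000000000000011
step 21: x <- (x + 2)                 00000000000000000000000000000011
step 22: eval (x < (3 + (tid // 3)))  00000000000000000000000000000011
step 23: x <- max(min(w, w), (tid + -5)) 11111111111111111111111111111111
step 24: w <- (max(w, w) + 11)        11111111111111111111111111111111
step 25: w <- x                       11111111111111111111111111111111
step 26: x <- (tid % -3)              11111111111111111111111111111111

Answer: 27 steps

x: 0,-2,-1,0,-2,-1,0,-2,-1,0,-2,-1,0,-2,-1,0,-2,-1,0,-2,-1,0,-2,-1,0,-2,-1,0,-2,-1,0,-2
w: 3,3,3,3,3,3,3,3,3,4,5,6,7,8,9,10,11,12,13,14,15,16,17,18,19,20,21,22,23,24,25,26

steps = 27; useful = 594; efficiency = 594/864 = 11/16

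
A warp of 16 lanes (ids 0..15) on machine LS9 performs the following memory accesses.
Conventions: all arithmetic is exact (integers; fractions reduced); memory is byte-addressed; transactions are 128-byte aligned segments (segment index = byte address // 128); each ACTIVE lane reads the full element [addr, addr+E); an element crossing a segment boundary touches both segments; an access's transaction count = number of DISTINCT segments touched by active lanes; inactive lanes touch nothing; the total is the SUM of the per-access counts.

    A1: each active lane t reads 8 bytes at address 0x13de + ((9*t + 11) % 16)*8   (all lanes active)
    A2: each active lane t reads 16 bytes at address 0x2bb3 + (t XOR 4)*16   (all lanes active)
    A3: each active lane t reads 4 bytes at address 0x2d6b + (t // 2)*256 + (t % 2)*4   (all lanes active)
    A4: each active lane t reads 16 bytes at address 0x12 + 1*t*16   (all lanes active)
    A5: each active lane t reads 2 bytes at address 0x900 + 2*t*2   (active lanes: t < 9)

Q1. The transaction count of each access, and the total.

A1: 2 transactions
A2: 3 transactions
A3: 8 transactions
A4: 3 transactions
A5: 1 transaction

Answer: 2,3,8,3,1; total 17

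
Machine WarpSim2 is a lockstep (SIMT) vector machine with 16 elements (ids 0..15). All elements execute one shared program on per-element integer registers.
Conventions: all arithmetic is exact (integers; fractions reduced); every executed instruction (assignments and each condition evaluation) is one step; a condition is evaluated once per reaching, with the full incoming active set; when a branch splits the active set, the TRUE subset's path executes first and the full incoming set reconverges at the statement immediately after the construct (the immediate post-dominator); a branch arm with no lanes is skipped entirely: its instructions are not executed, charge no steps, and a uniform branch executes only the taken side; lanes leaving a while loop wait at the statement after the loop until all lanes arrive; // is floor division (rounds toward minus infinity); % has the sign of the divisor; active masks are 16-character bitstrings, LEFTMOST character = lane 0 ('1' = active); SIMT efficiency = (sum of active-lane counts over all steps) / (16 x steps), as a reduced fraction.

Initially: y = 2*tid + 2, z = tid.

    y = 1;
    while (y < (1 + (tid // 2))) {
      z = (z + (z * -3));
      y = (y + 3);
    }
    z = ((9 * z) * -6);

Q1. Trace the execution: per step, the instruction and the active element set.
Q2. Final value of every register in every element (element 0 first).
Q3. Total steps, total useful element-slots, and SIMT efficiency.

step 0: y <- 1                       1111111111111111
step 1: eval (y < (1 + (tid // 2)))  1111111111111111
step 2: z <- (z + (z * -3))          0011111111111111
step 3: y <- (y + 3)                 0011111111111111
step 4: eval (y < (1 + (tid // 2)))  0011111111111111
step 5: z <- (z + (z * -3))          0000000011111111
step 6: y <- (y + 3)                 0000000011111111
step 7: eval (y < (1 + (tid // 2)))  0000000011111111
step 8: z <- (z + (z * -3))          0000000000000011
step 9: y <- (y + 3)                 0000000000000011
step 10: eval (y < (1 + (tid // 2)))  0000000000000011
step 11: z <- ((9 * z) * -6)          1111111111111111

Answer: 12 steps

y: 1,1,4,4,4,4,4,4,7,7,7,7,7,7,10,10
z: 0,-54,216,324,432,540,648,756,-1728,-1944,-2160,-2376,-2592,-2808,6048,6480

steps = 12; useful = 120; efficiency = 120/192 = 5/8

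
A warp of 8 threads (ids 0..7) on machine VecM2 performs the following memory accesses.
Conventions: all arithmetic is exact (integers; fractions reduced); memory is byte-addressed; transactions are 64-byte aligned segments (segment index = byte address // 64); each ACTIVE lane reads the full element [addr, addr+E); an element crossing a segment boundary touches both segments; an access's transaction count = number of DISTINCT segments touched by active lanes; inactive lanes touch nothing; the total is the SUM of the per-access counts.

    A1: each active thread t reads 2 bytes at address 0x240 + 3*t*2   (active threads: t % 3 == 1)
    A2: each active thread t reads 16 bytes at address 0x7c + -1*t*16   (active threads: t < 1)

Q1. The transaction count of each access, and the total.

A1: 1 transaction
A2: 2 transactions

Answer: 1,2; total 3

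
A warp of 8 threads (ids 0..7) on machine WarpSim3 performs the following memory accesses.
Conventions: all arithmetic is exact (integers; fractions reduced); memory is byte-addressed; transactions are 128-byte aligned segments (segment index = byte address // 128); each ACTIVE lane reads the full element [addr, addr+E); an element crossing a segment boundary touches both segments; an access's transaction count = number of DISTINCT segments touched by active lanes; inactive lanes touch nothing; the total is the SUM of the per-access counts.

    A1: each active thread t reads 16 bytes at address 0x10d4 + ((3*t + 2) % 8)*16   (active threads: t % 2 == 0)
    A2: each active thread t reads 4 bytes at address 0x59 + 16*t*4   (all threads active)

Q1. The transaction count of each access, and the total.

A1: 2 transactions
A2: 5 transactions

Answer: 2,5; total 7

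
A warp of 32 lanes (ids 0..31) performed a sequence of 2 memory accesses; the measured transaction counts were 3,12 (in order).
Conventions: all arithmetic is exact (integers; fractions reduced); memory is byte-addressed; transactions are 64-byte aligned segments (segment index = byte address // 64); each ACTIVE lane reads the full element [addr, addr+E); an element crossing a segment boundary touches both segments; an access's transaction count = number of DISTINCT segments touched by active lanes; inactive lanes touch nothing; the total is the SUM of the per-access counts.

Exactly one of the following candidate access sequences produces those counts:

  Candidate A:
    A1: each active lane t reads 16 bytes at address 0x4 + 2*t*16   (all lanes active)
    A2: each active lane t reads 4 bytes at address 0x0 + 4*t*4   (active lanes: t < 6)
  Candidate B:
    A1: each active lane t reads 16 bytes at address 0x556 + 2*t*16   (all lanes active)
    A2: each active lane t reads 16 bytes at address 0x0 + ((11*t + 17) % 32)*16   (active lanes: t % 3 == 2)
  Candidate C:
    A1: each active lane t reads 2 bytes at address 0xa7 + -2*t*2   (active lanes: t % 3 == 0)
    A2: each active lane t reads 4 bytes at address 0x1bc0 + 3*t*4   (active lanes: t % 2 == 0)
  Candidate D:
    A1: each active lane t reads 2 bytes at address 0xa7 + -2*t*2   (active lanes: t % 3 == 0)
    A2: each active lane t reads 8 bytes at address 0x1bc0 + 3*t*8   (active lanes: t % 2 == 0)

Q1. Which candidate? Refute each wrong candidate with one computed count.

A: A1 gives 16 transactions, not 3
B: A1 gives 17 transactions, not 3
C: A2 gives 6 transactions, not 12
D: all counts match (3,12)

Answer: D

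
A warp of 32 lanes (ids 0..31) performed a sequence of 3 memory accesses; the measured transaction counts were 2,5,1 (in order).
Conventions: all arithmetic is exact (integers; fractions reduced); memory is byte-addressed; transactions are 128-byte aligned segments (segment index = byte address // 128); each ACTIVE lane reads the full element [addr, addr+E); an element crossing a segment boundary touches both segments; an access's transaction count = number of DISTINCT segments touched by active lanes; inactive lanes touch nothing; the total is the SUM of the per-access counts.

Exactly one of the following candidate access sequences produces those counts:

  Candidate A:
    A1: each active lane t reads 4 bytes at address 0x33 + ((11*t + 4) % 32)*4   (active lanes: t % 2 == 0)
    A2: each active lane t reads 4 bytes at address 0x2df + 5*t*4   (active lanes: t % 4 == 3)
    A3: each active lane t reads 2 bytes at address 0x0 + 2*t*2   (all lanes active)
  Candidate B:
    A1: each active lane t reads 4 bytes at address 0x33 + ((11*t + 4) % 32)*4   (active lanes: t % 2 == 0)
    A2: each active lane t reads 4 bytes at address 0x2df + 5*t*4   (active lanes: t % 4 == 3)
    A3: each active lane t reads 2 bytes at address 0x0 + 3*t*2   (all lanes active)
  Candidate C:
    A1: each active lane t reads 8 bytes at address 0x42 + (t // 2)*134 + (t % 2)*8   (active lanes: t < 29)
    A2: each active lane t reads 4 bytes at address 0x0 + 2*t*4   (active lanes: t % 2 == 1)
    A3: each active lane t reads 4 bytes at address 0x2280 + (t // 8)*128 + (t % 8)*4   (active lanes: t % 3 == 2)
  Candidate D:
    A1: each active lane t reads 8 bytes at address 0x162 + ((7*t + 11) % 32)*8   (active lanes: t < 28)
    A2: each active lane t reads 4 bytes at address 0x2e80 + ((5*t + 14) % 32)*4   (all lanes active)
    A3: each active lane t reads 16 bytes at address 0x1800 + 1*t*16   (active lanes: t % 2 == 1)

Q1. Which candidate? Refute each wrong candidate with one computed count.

B: A3 gives 2 transactions, not 1
C: A1 gives 16 transactions, not 2
D: A1 gives 3 transactions, not 2
A: all counts match (2,5,1)

Answer: A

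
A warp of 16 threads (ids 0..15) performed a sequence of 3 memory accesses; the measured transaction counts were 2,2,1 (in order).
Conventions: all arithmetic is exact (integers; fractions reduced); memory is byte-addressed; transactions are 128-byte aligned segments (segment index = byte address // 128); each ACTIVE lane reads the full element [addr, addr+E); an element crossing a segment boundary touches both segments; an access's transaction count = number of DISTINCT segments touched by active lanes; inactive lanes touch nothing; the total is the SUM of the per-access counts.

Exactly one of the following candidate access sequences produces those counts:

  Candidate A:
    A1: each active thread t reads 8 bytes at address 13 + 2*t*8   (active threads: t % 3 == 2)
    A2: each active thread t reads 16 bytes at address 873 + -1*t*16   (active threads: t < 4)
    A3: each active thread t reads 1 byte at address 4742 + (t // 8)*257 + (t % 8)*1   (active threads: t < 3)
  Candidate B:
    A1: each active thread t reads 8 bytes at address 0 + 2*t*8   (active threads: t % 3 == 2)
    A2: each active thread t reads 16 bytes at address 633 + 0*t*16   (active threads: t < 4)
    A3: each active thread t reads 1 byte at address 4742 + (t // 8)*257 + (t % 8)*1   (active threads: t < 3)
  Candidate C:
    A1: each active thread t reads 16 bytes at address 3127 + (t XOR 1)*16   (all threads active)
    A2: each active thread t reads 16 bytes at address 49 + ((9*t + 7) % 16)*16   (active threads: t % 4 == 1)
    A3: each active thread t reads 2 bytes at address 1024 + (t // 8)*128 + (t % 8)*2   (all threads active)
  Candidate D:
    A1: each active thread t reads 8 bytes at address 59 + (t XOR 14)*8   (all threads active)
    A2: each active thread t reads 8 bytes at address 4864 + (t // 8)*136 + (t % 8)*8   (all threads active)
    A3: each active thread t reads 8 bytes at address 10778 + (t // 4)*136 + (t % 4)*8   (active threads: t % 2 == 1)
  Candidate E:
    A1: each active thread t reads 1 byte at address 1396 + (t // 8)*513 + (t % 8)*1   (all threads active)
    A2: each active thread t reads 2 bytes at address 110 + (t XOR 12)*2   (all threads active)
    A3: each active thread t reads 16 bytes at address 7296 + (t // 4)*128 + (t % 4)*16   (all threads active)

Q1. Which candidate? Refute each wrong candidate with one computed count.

A: A2 gives 1 transaction, not 2
C: A1 gives 3 transactions, not 2
D: A3 gives 4 transactions, not 1
E: A3 gives 4 transactions, not 1
B: all counts match (2,2,1)

Answer: B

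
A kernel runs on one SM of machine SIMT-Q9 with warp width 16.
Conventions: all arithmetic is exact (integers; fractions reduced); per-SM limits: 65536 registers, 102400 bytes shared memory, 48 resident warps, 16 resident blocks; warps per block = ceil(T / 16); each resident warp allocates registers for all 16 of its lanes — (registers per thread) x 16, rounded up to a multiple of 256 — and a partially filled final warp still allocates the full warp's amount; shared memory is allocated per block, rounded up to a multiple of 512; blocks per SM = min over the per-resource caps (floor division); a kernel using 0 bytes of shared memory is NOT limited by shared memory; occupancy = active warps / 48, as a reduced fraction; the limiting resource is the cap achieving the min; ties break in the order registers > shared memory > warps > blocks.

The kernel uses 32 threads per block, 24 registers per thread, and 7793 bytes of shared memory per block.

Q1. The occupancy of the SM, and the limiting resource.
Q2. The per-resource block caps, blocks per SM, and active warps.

Answer: occupancy 1/2, limited by shared memory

registers: 64 blocks
shared memory: 12 blocks
warps: 24 blocks
blocks: 16 blocks

Answer: 12 blocks, 24 active warps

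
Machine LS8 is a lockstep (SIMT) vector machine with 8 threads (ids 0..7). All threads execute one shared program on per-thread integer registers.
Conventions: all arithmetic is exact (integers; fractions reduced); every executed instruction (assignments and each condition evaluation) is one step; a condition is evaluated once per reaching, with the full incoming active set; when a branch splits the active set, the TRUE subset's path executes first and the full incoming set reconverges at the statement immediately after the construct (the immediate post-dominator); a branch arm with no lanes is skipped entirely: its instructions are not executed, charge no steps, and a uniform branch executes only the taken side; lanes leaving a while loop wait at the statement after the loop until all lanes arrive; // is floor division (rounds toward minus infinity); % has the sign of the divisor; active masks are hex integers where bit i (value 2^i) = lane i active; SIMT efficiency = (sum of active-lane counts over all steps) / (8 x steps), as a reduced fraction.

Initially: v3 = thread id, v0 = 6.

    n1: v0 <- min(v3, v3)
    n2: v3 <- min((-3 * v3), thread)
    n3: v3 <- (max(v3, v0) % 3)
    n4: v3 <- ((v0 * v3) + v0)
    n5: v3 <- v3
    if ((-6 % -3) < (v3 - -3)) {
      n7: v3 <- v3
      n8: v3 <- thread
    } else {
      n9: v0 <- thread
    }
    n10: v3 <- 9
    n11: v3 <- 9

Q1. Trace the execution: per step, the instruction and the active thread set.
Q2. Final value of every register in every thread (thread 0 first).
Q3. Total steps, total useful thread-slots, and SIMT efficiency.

step 0: v0 <- min(v3, v3)            0xff
step 1: v3 <- min((-3 * v3), thread) 0xff
step 2: v3 <- (max(v3, v0) % 3)      0xff
step 3: v3 <- ((v0 * v3) + v0)       0xff
step 4: v3 <- v3                     0xff
step 5: eval ((-6 % -3) < (v3 - -3)) 0xff
step 6: v3 <- v3                     0xff
step 7: v3 <- thread                 0xff
step 8: v3 <- 9                      0xff
step 9: v3 <- 9                      0xff

Answer: 10 steps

v3: 9,9,9,9,9,9,9,9
v0: 0,1,2,3,4,5,6,7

steps = 10; useful = 80; efficiency = 80/80 = 1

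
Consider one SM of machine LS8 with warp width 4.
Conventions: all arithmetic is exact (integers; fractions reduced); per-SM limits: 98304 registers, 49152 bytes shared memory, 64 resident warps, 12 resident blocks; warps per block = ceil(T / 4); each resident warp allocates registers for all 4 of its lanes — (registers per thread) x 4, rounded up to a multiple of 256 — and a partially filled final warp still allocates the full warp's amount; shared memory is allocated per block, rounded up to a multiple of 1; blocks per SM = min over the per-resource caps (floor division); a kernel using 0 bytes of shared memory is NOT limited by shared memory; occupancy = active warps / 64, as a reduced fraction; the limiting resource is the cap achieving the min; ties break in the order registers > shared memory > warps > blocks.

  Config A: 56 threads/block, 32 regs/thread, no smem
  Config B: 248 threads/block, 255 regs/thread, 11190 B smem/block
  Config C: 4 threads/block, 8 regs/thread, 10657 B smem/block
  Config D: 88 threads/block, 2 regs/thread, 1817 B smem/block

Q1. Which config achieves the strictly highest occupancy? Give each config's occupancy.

occupancies: A 7/8, B 31/32, C 1/16, D 11/16

Answer: B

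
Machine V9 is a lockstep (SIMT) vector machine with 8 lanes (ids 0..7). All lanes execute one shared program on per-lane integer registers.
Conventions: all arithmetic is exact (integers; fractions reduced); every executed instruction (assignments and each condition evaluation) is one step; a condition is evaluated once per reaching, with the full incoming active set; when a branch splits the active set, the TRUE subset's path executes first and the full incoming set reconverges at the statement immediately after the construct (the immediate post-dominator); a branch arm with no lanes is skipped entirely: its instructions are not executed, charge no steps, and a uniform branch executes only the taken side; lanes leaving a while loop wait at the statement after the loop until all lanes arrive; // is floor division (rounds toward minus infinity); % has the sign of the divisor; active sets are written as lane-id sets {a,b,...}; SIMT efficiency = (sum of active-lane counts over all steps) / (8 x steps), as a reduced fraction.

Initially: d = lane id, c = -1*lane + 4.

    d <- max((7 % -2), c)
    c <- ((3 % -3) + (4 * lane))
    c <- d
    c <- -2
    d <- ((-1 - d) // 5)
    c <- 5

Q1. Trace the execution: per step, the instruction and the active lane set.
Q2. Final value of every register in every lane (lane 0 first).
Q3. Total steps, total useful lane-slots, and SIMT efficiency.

step 0: d <- max((7 % -2), c)        {0,1,2,3,4,5,6,7}
step 1: c <- ((3 % -3) + (4 * lane)) {0,1,2,3,4,5,6,7}
step 2: c <- d                       {0,1,2,3,4,5,6,7}
step 3: c <- -2                      {0,1,2,3,4,5,6,7}
step 4: d <- ((-1 - d) // 5)         {0,1,2,3,4,5,6,7}
step 5: c <- 5                       {0,1,2,3,4,5,6,7}

Answer: 6 steps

d: -1,-1,-1,-1,-1,0,0,0
c: 5,5,5,5,5,5,5,5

steps = 6; useful = 48; efficiency = 48/48 = 1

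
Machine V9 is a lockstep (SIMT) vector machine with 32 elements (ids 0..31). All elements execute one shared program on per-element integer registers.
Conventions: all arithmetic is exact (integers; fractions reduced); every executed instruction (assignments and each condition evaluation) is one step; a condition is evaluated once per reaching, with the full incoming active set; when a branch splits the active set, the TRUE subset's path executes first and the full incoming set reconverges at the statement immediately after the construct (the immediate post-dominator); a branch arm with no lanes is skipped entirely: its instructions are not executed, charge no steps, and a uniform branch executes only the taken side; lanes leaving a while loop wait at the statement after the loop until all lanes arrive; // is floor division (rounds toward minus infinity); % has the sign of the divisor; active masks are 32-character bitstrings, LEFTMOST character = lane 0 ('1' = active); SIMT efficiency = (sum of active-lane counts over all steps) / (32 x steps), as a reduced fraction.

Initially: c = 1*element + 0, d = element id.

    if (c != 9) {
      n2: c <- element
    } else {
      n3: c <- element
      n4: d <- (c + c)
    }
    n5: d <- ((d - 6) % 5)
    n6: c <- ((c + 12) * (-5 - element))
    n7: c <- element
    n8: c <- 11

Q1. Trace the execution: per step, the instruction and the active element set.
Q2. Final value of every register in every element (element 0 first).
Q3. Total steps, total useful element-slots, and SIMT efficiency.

step 0: eval (c != 9)                11111111111111111111111111111111
step 1: c <- element                 11111111101111111111111111111111
step 2: c <- element                 00000000010000000000000000000000
step 3: d <- (c + c)                 00000000010000000000000000000000
step 4: d <- ((d - 6) % 5)           11111111111111111111111111111111
step 5: c <- ((c + 12) * (-5 - element)) 11111111111111111111111111111111
step 6: c <- element                 11111111111111111111111111111111
step 7: c <- 11                      11111111111111111111111111111111

Answer: 8 steps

c: 11,11,11,11,11,11,11,11,11,11,11,11,11,11,11,11,11,11,11,11,11,11,11,11,11,11,11,11,11,11,11,11
d: 4,0,1,2,3,4,0,1,2,2,4,0,1,2,3,4,0,1,2,3,4,0,1,2,3,4,0,1,2,3,4,0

steps = 8; useful = 193; efficiency = 193/256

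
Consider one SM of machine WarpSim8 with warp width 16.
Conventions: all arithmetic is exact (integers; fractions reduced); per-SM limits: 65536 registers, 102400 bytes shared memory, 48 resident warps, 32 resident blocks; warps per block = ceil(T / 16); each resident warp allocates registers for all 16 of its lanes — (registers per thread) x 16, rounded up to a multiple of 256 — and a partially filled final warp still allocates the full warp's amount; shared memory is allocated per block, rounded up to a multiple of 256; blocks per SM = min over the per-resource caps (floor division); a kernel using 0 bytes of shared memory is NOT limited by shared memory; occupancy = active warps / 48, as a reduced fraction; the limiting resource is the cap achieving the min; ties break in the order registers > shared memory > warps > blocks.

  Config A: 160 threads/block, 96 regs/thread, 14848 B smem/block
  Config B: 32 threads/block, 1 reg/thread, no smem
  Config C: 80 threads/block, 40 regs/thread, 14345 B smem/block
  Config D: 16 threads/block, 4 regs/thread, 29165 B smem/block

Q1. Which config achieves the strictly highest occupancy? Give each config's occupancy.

occupancies: A 5/6, B 1, C 35/48, D 1/16

Answer: B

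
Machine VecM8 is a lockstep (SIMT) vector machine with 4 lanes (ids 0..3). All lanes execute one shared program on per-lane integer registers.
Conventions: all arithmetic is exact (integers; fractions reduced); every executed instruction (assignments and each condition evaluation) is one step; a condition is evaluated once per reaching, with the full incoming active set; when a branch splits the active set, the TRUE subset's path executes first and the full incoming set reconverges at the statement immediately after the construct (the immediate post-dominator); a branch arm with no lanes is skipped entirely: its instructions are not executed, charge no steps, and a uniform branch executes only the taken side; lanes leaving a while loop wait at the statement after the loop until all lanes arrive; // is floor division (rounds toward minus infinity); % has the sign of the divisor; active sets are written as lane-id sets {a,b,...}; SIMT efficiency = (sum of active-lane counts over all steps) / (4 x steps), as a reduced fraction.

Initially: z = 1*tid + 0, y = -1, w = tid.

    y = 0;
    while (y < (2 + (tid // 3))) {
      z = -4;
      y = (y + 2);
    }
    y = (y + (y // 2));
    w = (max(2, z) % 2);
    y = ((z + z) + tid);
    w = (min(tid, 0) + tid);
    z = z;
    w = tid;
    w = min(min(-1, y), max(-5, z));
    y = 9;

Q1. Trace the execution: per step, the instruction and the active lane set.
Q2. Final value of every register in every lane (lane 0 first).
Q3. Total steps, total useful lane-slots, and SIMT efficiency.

step 0: y <- 0                       {0,1,2,3}
step 1: eval (y < (2 + (tid // 3)))  {0,1,2,3}
step 2: z <- -4                      {0,1,2,3}
step 3: y <- (y + 2)                 {0,1,2,3}
step 4: eval (y < (2 + (tid // 3)))  {0,1,2,3}
step 5: z <- -4                      {3}
step 6: y <- (y + 2)                 {3}
step 7: eval (y < (2 + (tid // 3)))  {3}
step 8: y <- (y + (y // 2))          {0,1,2,3}
step 9: w <- (max(2, z) % 2)         {0,1,2,3}
step 10: y <- ((z + z) + tid)         {0,1,2,3}
step 11: w <- (min(tid, 0) + tid)     {0,1,2,3}
step 12: z <- z                       {0,1,2,3}
step 13: w <- tid                     {0,1,2,3}
step 14: w <- min(min(-1, y), max(-5, z)) {0,1,2,3}
step 15: y <- 9                       {0,1,2,3}

Answer: 16 steps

z: -4,-4,-4,-4
y: 9,9,9,9
w: -8,-7,-6,-5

steps = 16; useful = 55; efficiency = 55/64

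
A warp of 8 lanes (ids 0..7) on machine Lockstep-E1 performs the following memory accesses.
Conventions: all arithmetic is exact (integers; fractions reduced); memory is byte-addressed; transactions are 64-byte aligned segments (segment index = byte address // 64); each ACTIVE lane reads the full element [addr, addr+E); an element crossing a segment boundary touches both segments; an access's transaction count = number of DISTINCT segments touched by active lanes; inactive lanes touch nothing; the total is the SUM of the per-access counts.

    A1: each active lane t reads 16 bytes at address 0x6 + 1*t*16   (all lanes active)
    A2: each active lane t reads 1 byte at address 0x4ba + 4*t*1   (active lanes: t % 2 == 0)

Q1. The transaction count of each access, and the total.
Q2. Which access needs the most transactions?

A1: 3 transactions
A2: 2 transactions

Answer: 3,2; total 5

Answer: A1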